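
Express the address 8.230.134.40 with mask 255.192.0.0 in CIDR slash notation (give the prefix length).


Binary: 11111111.11000000.00000000.00000000
Count leading 1s
Prefix: /10


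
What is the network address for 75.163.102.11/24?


IP:   01001011.10100011.01100110.00001011
Mask: 11111111.11111111.11111111.00000000
AND operation:
Net:  01001011.10100011.01100110.00000000
Network: 75.163.102.0/24


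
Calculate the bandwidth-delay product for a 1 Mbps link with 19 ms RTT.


BDP = bandwidth * RTT
= 1 Mbps * 19 ms
= 1 * 1e6 * 19 / 1000 bits
= 19000 bits
= 2375 bytes
= 2.3193 KB
BDP = 19000 bits (2375 bytes)


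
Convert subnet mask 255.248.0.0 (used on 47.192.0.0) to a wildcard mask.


Subnet mask: 255.248.0.0
Wildcard = 255.255.255.255 - subnet mask
255 - 255 = 0
255 - 248 = 7
255 - 0 = 255
255 - 0 = 255
Wildcard: 0.7.255.255


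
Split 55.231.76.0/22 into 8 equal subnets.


New prefix = 22 + 3 = 25
Each subnet has 128 addresses
  55.231.76.0/25
  55.231.76.128/25
  55.231.77.0/25
  55.231.77.128/25
  55.231.78.0/25
  55.231.78.128/25
  55.231.79.0/25
  55.231.79.128/25
Subnets: 55.231.76.0/25, 55.231.76.128/25, 55.231.77.0/25, 55.231.77.128/25, 55.231.78.0/25, 55.231.78.128/25, 55.231.79.0/25, 55.231.79.128/25


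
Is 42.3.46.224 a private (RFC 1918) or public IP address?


RFC 1918 private ranges:
  10.0.0.0/8 (10.0.0.0 - 10.255.255.255)
  172.16.0.0/12 (172.16.0.0 - 172.31.255.255)
  192.168.0.0/16 (192.168.0.0 - 192.168.255.255)
Public (not in any RFC 1918 range)


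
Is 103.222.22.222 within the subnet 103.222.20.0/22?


Subnet network: 103.222.20.0
Test IP AND mask: 103.222.20.0
Yes, 103.222.22.222 is in 103.222.20.0/22


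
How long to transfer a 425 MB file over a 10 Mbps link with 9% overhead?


Effective throughput = 10 * (1 - 9/100) = 9.1 Mbps
File size in Mb = 425 * 8 = 3400 Mb
Time = 3400 / 9.1
Time = 373.6264 seconds


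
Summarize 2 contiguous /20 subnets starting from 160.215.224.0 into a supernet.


Original prefix: /20
Number of subnets: 2 = 2^1
New prefix = 20 - 1 = 19
Supernet: 160.215.224.0/19


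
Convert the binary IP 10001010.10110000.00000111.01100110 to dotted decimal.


10001010 = 138
10110000 = 176
00000111 = 7
01100110 = 102
IP: 138.176.7.102


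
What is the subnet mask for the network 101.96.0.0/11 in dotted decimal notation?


/11 means 11 network bits, 21 host bits
Binary: 11111111111000000000000000000000
Mask: 255.224.0.0


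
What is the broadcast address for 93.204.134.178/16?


Network: 93.204.0.0/16
Host bits = 16
Set all host bits to 1:
Broadcast: 93.204.255.255


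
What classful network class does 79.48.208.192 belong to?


First octet: 79
Binary: 01001111
0xxxxxxx -> Class A (1-126)
Class A, default mask 255.0.0.0 (/8)


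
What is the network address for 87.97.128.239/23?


IP:   01010111.01100001.10000000.11101111
Mask: 11111111.11111111.11111110.00000000
AND operation:
Net:  01010111.01100001.10000000.00000000
Network: 87.97.128.0/23


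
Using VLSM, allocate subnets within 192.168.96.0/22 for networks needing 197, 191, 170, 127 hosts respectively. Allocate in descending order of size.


197 hosts -> /24 (254 usable): 192.168.96.0/24
191 hosts -> /24 (254 usable): 192.168.97.0/24
170 hosts -> /24 (254 usable): 192.168.98.0/24
127 hosts -> /24 (254 usable): 192.168.99.0/24
Allocation: 192.168.96.0/24 (197 hosts, 254 usable); 192.168.97.0/24 (191 hosts, 254 usable); 192.168.98.0/24 (170 hosts, 254 usable); 192.168.99.0/24 (127 hosts, 254 usable)


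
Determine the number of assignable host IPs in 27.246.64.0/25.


Host bits = 32 - 25 = 7
Total addresses = 2^7 = 128
Usable = total - 2 (network and broadcast)
Usable hosts: 126


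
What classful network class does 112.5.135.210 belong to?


First octet: 112
Binary: 01110000
0xxxxxxx -> Class A (1-126)
Class A, default mask 255.0.0.0 (/8)


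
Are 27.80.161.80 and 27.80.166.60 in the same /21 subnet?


Mask: 255.255.248.0
27.80.161.80 AND mask = 27.80.160.0
27.80.166.60 AND mask = 27.80.160.0
Yes, same subnet (27.80.160.0)


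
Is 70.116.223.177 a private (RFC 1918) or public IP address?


RFC 1918 private ranges:
  10.0.0.0/8 (10.0.0.0 - 10.255.255.255)
  172.16.0.0/12 (172.16.0.0 - 172.31.255.255)
  192.168.0.0/16 (192.168.0.0 - 192.168.255.255)
Public (not in any RFC 1918 range)


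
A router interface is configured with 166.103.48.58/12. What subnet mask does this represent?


/12 means 12 network bits, 20 host bits
Binary: 11111111111100000000000000000000
Mask: 255.240.0.0


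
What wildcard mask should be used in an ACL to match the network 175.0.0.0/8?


Subnet mask: 255.0.0.0
Wildcard = 255.255.255.255 - subnet mask
255 - 255 = 0
255 - 0 = 255
255 - 0 = 255
255 - 0 = 255
Wildcard: 0.255.255.255


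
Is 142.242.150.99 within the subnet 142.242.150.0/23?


Subnet network: 142.242.150.0
Test IP AND mask: 142.242.150.0
Yes, 142.242.150.99 is in 142.242.150.0/23


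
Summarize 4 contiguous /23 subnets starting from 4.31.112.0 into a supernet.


Original prefix: /23
Number of subnets: 4 = 2^2
New prefix = 23 - 2 = 21
Supernet: 4.31.112.0/21


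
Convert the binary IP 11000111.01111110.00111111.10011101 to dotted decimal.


11000111 = 199
01111110 = 126
00111111 = 63
10011101 = 157
IP: 199.126.63.157


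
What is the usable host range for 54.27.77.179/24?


Network: 54.27.77.0
Broadcast: 54.27.77.255
First usable = network + 1
Last usable = broadcast - 1
Range: 54.27.77.1 to 54.27.77.254


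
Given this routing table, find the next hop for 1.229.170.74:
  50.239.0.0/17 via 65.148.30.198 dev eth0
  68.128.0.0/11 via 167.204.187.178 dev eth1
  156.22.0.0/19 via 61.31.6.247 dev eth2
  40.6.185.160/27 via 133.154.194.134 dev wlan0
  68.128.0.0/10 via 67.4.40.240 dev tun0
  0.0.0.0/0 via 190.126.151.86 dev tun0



Longest prefix match for 1.229.170.74:
  /17 50.239.0.0: no
  /11 68.128.0.0: no
  /19 156.22.0.0: no
  /27 40.6.185.160: no
  /10 68.128.0.0: no
  /0 0.0.0.0: MATCH
Selected: next-hop 190.126.151.86 via tun0 (matched /0)


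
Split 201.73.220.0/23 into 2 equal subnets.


New prefix = 23 + 1 = 24
Each subnet has 256 addresses
  201.73.220.0/24
  201.73.221.0/24
Subnets: 201.73.220.0/24, 201.73.221.0/24


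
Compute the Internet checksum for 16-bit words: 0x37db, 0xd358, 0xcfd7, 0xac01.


Sum all words (with carry folding):
+ 0x37db = 0x37db
+ 0xd358 = 0x0b34
+ 0xcfd7 = 0xdb0b
+ 0xac01 = 0x870d
One's complement: ~0x870d
Checksum = 0x78f2


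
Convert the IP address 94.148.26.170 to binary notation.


94 = 01011110
148 = 10010100
26 = 00011010
170 = 10101010
Binary: 01011110.10010100.00011010.10101010


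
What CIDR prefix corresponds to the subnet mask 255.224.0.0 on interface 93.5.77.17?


Binary: 11111111.11100000.00000000.00000000
Count leading 1s
Prefix: /11


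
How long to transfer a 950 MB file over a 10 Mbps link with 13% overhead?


Effective throughput = 10 * (1 - 13/100) = 8.7 Mbps
File size in Mb = 950 * 8 = 7600 Mb
Time = 7600 / 8.7
Time = 873.5632 seconds


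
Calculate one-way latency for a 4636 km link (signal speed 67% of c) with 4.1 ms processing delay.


Speed = 0.67 * 3e5 km/s = 201000 km/s
Propagation delay = 4636 / 201000 = 0.0231 s = 23.0647 ms
Processing delay = 4.1 ms
Total one-way latency = 27.1647 ms


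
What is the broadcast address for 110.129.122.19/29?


Network: 110.129.122.16/29
Host bits = 3
Set all host bits to 1:
Broadcast: 110.129.122.23


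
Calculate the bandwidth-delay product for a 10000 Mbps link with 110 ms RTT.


BDP = bandwidth * RTT
= 10000 Mbps * 110 ms
= 10000 * 1e6 * 110 / 1000 bits
= 1100000000 bits
= 137500000 bytes
= 134277.3438 KB
BDP = 1100000000 bits (137500000 bytes)


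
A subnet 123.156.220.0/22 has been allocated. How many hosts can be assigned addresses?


Host bits = 32 - 22 = 10
Total addresses = 2^10 = 1024
Usable = total - 2 (network and broadcast)
Usable hosts: 1022


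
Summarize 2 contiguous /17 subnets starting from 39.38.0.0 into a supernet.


Original prefix: /17
Number of subnets: 2 = 2^1
New prefix = 17 - 1 = 16
Supernet: 39.38.0.0/16


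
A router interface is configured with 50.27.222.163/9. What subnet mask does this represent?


/9 means 9 network bits, 23 host bits
Binary: 11111111100000000000000000000000
Mask: 255.128.0.0


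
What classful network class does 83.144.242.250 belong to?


First octet: 83
Binary: 01010011
0xxxxxxx -> Class A (1-126)
Class A, default mask 255.0.0.0 (/8)


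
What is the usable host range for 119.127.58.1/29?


Network: 119.127.58.0
Broadcast: 119.127.58.7
First usable = network + 1
Last usable = broadcast - 1
Range: 119.127.58.1 to 119.127.58.6


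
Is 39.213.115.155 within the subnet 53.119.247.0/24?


Subnet network: 53.119.247.0
Test IP AND mask: 39.213.115.0
No, 39.213.115.155 is not in 53.119.247.0/24


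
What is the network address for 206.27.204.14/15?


IP:   11001110.00011011.11001100.00001110
Mask: 11111111.11111110.00000000.00000000
AND operation:
Net:  11001110.00011010.00000000.00000000
Network: 206.26.0.0/15


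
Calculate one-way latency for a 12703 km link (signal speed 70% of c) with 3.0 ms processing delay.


Speed = 0.7 * 3e5 km/s = 210000 km/s
Propagation delay = 12703 / 210000 = 0.0605 s = 60.4905 ms
Processing delay = 3.0 ms
Total one-way latency = 63.4905 ms


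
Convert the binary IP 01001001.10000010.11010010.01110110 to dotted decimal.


01001001 = 73
10000010 = 130
11010010 = 210
01110110 = 118
IP: 73.130.210.118


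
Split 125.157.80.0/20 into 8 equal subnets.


New prefix = 20 + 3 = 23
Each subnet has 512 addresses
  125.157.80.0/23
  125.157.82.0/23
  125.157.84.0/23
  125.157.86.0/23
  125.157.88.0/23
  125.157.90.0/23
  125.157.92.0/23
  125.157.94.0/23
Subnets: 125.157.80.0/23, 125.157.82.0/23, 125.157.84.0/23, 125.157.86.0/23, 125.157.88.0/23, 125.157.90.0/23, 125.157.92.0/23, 125.157.94.0/23


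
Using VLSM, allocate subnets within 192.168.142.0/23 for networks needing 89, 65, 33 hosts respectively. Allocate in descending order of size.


89 hosts -> /25 (126 usable): 192.168.142.0/25
65 hosts -> /25 (126 usable): 192.168.142.128/25
33 hosts -> /26 (62 usable): 192.168.143.0/26
Allocation: 192.168.142.0/25 (89 hosts, 126 usable); 192.168.142.128/25 (65 hosts, 126 usable); 192.168.143.0/26 (33 hosts, 62 usable)


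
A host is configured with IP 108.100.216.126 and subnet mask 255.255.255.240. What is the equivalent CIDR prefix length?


Binary: 11111111.11111111.11111111.11110000
Count leading 1s
Prefix: /28


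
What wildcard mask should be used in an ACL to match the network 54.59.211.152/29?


Subnet mask: 255.255.255.248
Wildcard = 255.255.255.255 - subnet mask
255 - 255 = 0
255 - 255 = 0
255 - 255 = 0
255 - 248 = 7
Wildcard: 0.0.0.7


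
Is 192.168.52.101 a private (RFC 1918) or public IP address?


RFC 1918 private ranges:
  10.0.0.0/8 (10.0.0.0 - 10.255.255.255)
  172.16.0.0/12 (172.16.0.0 - 172.31.255.255)
  192.168.0.0/16 (192.168.0.0 - 192.168.255.255)
Private (in 192.168.0.0/16)


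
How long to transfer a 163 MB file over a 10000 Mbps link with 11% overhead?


Effective throughput = 10000 * (1 - 11/100) = 8900 Mbps
File size in Mb = 163 * 8 = 1304 Mb
Time = 1304 / 8900
Time = 0.1465 seconds


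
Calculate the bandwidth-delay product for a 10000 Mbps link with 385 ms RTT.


BDP = bandwidth * RTT
= 10000 Mbps * 385 ms
= 10000 * 1e6 * 385 / 1000 bits
= 3850000000 bits
= 481250000 bytes
= 469970.7031 KB
BDP = 3850000000 bits (481250000 bytes)


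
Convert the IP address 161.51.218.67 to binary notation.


161 = 10100001
51 = 00110011
218 = 11011010
67 = 01000011
Binary: 10100001.00110011.11011010.01000011


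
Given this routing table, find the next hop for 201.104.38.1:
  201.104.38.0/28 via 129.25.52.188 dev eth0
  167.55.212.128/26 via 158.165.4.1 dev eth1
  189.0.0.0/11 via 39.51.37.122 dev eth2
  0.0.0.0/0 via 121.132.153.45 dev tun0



Longest prefix match for 201.104.38.1:
  /28 201.104.38.0: MATCH
  /26 167.55.212.128: no
  /11 189.0.0.0: no
  /0 0.0.0.0: MATCH
Selected: next-hop 129.25.52.188 via eth0 (matched /28)


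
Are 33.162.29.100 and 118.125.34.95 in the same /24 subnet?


Mask: 255.255.255.0
33.162.29.100 AND mask = 33.162.29.0
118.125.34.95 AND mask = 118.125.34.0
No, different subnets (33.162.29.0 vs 118.125.34.0)


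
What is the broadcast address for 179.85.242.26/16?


Network: 179.85.0.0/16
Host bits = 16
Set all host bits to 1:
Broadcast: 179.85.255.255


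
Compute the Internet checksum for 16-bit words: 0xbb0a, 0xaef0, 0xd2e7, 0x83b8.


Sum all words (with carry folding):
+ 0xbb0a = 0xbb0a
+ 0xaef0 = 0x69fb
+ 0xd2e7 = 0x3ce3
+ 0x83b8 = 0xc09b
One's complement: ~0xc09b
Checksum = 0x3f64


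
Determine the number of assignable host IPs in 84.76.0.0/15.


Host bits = 32 - 15 = 17
Total addresses = 2^17 = 131072
Usable = total - 2 (network and broadcast)
Usable hosts: 131070


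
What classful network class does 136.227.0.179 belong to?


First octet: 136
Binary: 10001000
10xxxxxx -> Class B (128-191)
Class B, default mask 255.255.0.0 (/16)


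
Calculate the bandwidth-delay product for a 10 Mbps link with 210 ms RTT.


BDP = bandwidth * RTT
= 10 Mbps * 210 ms
= 10 * 1e6 * 210 / 1000 bits
= 2100000 bits
= 262500 bytes
= 256.3477 KB
BDP = 2100000 bits (262500 bytes)


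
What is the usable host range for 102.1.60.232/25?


Network: 102.1.60.128
Broadcast: 102.1.60.255
First usable = network + 1
Last usable = broadcast - 1
Range: 102.1.60.129 to 102.1.60.254


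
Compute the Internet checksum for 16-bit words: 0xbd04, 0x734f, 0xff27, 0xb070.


Sum all words (with carry folding):
+ 0xbd04 = 0xbd04
+ 0x734f = 0x3054
+ 0xff27 = 0x2f7c
+ 0xb070 = 0xdfec
One's complement: ~0xdfec
Checksum = 0x2013


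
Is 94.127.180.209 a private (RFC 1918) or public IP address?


RFC 1918 private ranges:
  10.0.0.0/8 (10.0.0.0 - 10.255.255.255)
  172.16.0.0/12 (172.16.0.0 - 172.31.255.255)
  192.168.0.0/16 (192.168.0.0 - 192.168.255.255)
Public (not in any RFC 1918 range)


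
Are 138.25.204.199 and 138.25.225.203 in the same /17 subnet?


Mask: 255.255.128.0
138.25.204.199 AND mask = 138.25.128.0
138.25.225.203 AND mask = 138.25.128.0
Yes, same subnet (138.25.128.0)


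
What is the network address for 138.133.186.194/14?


IP:   10001010.10000101.10111010.11000010
Mask: 11111111.11111100.00000000.00000000
AND operation:
Net:  10001010.10000100.00000000.00000000
Network: 138.132.0.0/14


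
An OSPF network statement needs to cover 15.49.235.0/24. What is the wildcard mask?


Subnet mask: 255.255.255.0
Wildcard = 255.255.255.255 - subnet mask
255 - 255 = 0
255 - 255 = 0
255 - 255 = 0
255 - 0 = 255
Wildcard: 0.0.0.255


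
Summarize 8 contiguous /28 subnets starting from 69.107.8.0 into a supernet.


Original prefix: /28
Number of subnets: 8 = 2^3
New prefix = 28 - 3 = 25
Supernet: 69.107.8.0/25


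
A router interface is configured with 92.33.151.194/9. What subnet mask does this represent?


/9 means 9 network bits, 23 host bits
Binary: 11111111100000000000000000000000
Mask: 255.128.0.0


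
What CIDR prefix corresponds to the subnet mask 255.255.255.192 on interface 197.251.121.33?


Binary: 11111111.11111111.11111111.11000000
Count leading 1s
Prefix: /26


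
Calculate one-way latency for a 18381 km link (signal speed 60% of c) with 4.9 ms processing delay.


Speed = 0.6 * 3e5 km/s = 180000 km/s
Propagation delay = 18381 / 180000 = 0.1021 s = 102.1167 ms
Processing delay = 4.9 ms
Total one-way latency = 107.0167 ms


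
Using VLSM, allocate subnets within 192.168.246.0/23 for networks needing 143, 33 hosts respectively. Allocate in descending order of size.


143 hosts -> /24 (254 usable): 192.168.246.0/24
33 hosts -> /26 (62 usable): 192.168.247.0/26
Allocation: 192.168.246.0/24 (143 hosts, 254 usable); 192.168.247.0/26 (33 hosts, 62 usable)


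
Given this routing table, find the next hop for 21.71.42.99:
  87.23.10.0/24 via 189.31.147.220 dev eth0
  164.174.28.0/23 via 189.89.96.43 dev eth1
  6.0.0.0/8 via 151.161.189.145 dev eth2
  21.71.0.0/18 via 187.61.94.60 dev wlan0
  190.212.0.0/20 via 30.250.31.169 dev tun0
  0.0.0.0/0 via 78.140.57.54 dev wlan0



Longest prefix match for 21.71.42.99:
  /24 87.23.10.0: no
  /23 164.174.28.0: no
  /8 6.0.0.0: no
  /18 21.71.0.0: MATCH
  /20 190.212.0.0: no
  /0 0.0.0.0: MATCH
Selected: next-hop 187.61.94.60 via wlan0 (matched /18)


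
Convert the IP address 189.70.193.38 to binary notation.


189 = 10111101
70 = 01000110
193 = 11000001
38 = 00100110
Binary: 10111101.01000110.11000001.00100110


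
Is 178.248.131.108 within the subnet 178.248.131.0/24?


Subnet network: 178.248.131.0
Test IP AND mask: 178.248.131.0
Yes, 178.248.131.108 is in 178.248.131.0/24


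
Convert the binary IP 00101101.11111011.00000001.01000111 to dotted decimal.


00101101 = 45
11111011 = 251
00000001 = 1
01000111 = 71
IP: 45.251.1.71


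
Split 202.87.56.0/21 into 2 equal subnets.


New prefix = 21 + 1 = 22
Each subnet has 1024 addresses
  202.87.56.0/22
  202.87.60.0/22
Subnets: 202.87.56.0/22, 202.87.60.0/22


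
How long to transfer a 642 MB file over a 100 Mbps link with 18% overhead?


Effective throughput = 100 * (1 - 18/100) = 82 Mbps
File size in Mb = 642 * 8 = 5136 Mb
Time = 5136 / 82
Time = 62.6341 seconds


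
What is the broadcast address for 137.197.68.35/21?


Network: 137.197.64.0/21
Host bits = 11
Set all host bits to 1:
Broadcast: 137.197.71.255


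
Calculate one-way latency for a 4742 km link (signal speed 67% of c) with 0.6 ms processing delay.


Speed = 0.67 * 3e5 km/s = 201000 km/s
Propagation delay = 4742 / 201000 = 0.0236 s = 23.592 ms
Processing delay = 0.6 ms
Total one-way latency = 24.192 ms


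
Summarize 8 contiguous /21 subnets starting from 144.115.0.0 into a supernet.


Original prefix: /21
Number of subnets: 8 = 2^3
New prefix = 21 - 3 = 18
Supernet: 144.115.0.0/18


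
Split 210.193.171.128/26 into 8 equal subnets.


New prefix = 26 + 3 = 29
Each subnet has 8 addresses
  210.193.171.128/29
  210.193.171.136/29
  210.193.171.144/29
  210.193.171.152/29
  210.193.171.160/29
  210.193.171.168/29
  210.193.171.176/29
  210.193.171.184/29
Subnets: 210.193.171.128/29, 210.193.171.136/29, 210.193.171.144/29, 210.193.171.152/29, 210.193.171.160/29, 210.193.171.168/29, 210.193.171.176/29, 210.193.171.184/29


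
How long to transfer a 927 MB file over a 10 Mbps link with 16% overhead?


Effective throughput = 10 * (1 - 16/100) = 8.4 Mbps
File size in Mb = 927 * 8 = 7416 Mb
Time = 7416 / 8.4
Time = 882.8571 seconds


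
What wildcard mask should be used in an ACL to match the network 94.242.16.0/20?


Subnet mask: 255.255.240.0
Wildcard = 255.255.255.255 - subnet mask
255 - 255 = 0
255 - 255 = 0
255 - 240 = 15
255 - 0 = 255
Wildcard: 0.0.15.255


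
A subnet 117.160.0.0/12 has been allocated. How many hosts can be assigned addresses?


Host bits = 32 - 12 = 20
Total addresses = 2^20 = 1048576
Usable = total - 2 (network and broadcast)
Usable hosts: 1048574


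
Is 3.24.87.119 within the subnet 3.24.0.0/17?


Subnet network: 3.24.0.0
Test IP AND mask: 3.24.0.0
Yes, 3.24.87.119 is in 3.24.0.0/17


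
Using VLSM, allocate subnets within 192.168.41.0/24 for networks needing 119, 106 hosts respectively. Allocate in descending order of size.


119 hosts -> /25 (126 usable): 192.168.41.0/25
106 hosts -> /25 (126 usable): 192.168.41.128/25
Allocation: 192.168.41.0/25 (119 hosts, 126 usable); 192.168.41.128/25 (106 hosts, 126 usable)


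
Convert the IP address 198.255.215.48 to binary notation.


198 = 11000110
255 = 11111111
215 = 11010111
48 = 00110000
Binary: 11000110.11111111.11010111.00110000


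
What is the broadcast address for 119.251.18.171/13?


Network: 119.248.0.0/13
Host bits = 19
Set all host bits to 1:
Broadcast: 119.255.255.255


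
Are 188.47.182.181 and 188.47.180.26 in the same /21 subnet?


Mask: 255.255.248.0
188.47.182.181 AND mask = 188.47.176.0
188.47.180.26 AND mask = 188.47.176.0
Yes, same subnet (188.47.176.0)


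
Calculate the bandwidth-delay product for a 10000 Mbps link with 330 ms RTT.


BDP = bandwidth * RTT
= 10000 Mbps * 330 ms
= 10000 * 1e6 * 330 / 1000 bits
= 3300000000 bits
= 412500000 bytes
= 402832.0312 KB
BDP = 3300000000 bits (412500000 bytes)


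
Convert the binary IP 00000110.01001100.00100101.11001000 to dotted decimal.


00000110 = 6
01001100 = 76
00100101 = 37
11001000 = 200
IP: 6.76.37.200


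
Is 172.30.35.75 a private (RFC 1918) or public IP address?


RFC 1918 private ranges:
  10.0.0.0/8 (10.0.0.0 - 10.255.255.255)
  172.16.0.0/12 (172.16.0.0 - 172.31.255.255)
  192.168.0.0/16 (192.168.0.0 - 192.168.255.255)
Private (in 172.16.0.0/12)


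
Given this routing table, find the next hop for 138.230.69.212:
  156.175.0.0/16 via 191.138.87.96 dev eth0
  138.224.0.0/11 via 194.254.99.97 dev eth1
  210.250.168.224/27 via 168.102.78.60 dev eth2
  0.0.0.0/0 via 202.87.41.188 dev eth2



Longest prefix match for 138.230.69.212:
  /16 156.175.0.0: no
  /11 138.224.0.0: MATCH
  /27 210.250.168.224: no
  /0 0.0.0.0: MATCH
Selected: next-hop 194.254.99.97 via eth1 (matched /11)


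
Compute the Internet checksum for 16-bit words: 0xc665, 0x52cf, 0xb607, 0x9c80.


Sum all words (with carry folding):
+ 0xc665 = 0xc665
+ 0x52cf = 0x1935
+ 0xb607 = 0xcf3c
+ 0x9c80 = 0x6bbd
One's complement: ~0x6bbd
Checksum = 0x9442


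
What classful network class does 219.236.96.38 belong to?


First octet: 219
Binary: 11011011
110xxxxx -> Class C (192-223)
Class C, default mask 255.255.255.0 (/24)


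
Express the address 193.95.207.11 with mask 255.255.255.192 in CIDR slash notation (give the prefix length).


Binary: 11111111.11111111.11111111.11000000
Count leading 1s
Prefix: /26


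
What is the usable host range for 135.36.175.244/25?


Network: 135.36.175.128
Broadcast: 135.36.175.255
First usable = network + 1
Last usable = broadcast - 1
Range: 135.36.175.129 to 135.36.175.254


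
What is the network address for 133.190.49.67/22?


IP:   10000101.10111110.00110001.01000011
Mask: 11111111.11111111.11111100.00000000
AND operation:
Net:  10000101.10111110.00110000.00000000
Network: 133.190.48.0/22


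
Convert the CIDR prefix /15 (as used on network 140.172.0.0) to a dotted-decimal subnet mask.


/15 means 15 network bits, 17 host bits
Binary: 11111111111111100000000000000000
Mask: 255.254.0.0


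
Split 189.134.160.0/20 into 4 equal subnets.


New prefix = 20 + 2 = 22
Each subnet has 1024 addresses
  189.134.160.0/22
  189.134.164.0/22
  189.134.168.0/22
  189.134.172.0/22
Subnets: 189.134.160.0/22, 189.134.164.0/22, 189.134.168.0/22, 189.134.172.0/22


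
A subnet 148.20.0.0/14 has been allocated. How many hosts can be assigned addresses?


Host bits = 32 - 14 = 18
Total addresses = 2^18 = 262144
Usable = total - 2 (network and broadcast)
Usable hosts: 262142


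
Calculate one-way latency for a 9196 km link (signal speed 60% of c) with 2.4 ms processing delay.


Speed = 0.6 * 3e5 km/s = 180000 km/s
Propagation delay = 9196 / 180000 = 0.0511 s = 51.0889 ms
Processing delay = 2.4 ms
Total one-way latency = 53.4889 ms


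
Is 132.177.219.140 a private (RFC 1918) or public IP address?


RFC 1918 private ranges:
  10.0.0.0/8 (10.0.0.0 - 10.255.255.255)
  172.16.0.0/12 (172.16.0.0 - 172.31.255.255)
  192.168.0.0/16 (192.168.0.0 - 192.168.255.255)
Public (not in any RFC 1918 range)


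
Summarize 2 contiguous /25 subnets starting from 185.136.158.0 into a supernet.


Original prefix: /25
Number of subnets: 2 = 2^1
New prefix = 25 - 1 = 24
Supernet: 185.136.158.0/24


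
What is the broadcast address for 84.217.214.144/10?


Network: 84.192.0.0/10
Host bits = 22
Set all host bits to 1:
Broadcast: 84.255.255.255


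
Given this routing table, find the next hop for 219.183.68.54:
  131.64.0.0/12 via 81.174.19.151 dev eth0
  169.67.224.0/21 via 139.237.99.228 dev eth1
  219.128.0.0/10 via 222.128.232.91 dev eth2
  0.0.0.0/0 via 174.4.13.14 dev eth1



Longest prefix match for 219.183.68.54:
  /12 131.64.0.0: no
  /21 169.67.224.0: no
  /10 219.128.0.0: MATCH
  /0 0.0.0.0: MATCH
Selected: next-hop 222.128.232.91 via eth2 (matched /10)


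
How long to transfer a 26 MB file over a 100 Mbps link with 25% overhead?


Effective throughput = 100 * (1 - 25/100) = 75 Mbps
File size in Mb = 26 * 8 = 208 Mb
Time = 208 / 75
Time = 2.7733 seconds


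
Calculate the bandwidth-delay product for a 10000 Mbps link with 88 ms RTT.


BDP = bandwidth * RTT
= 10000 Mbps * 88 ms
= 10000 * 1e6 * 88 / 1000 bits
= 880000000 bits
= 110000000 bytes
= 107421.875 KB
BDP = 880000000 bits (110000000 bytes)


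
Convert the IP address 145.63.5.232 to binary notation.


145 = 10010001
63 = 00111111
5 = 00000101
232 = 11101000
Binary: 10010001.00111111.00000101.11101000


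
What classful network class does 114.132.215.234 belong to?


First octet: 114
Binary: 01110010
0xxxxxxx -> Class A (1-126)
Class A, default mask 255.0.0.0 (/8)


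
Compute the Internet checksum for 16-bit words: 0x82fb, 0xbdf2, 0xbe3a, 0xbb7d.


Sum all words (with carry folding):
+ 0x82fb = 0x82fb
+ 0xbdf2 = 0x40ee
+ 0xbe3a = 0xff28
+ 0xbb7d = 0xbaa6
One's complement: ~0xbaa6
Checksum = 0x4559


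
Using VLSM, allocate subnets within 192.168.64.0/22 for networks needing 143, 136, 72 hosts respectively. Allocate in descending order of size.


143 hosts -> /24 (254 usable): 192.168.64.0/24
136 hosts -> /24 (254 usable): 192.168.65.0/24
72 hosts -> /25 (126 usable): 192.168.66.0/25
Allocation: 192.168.64.0/24 (143 hosts, 254 usable); 192.168.65.0/24 (136 hosts, 254 usable); 192.168.66.0/25 (72 hosts, 126 usable)


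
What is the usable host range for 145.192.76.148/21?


Network: 145.192.72.0
Broadcast: 145.192.79.255
First usable = network + 1
Last usable = broadcast - 1
Range: 145.192.72.1 to 145.192.79.254


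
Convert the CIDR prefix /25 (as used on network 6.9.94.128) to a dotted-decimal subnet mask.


/25 means 25 network bits, 7 host bits
Binary: 11111111111111111111111110000000
Mask: 255.255.255.128


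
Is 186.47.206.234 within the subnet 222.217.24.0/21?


Subnet network: 222.217.24.0
Test IP AND mask: 186.47.200.0
No, 186.47.206.234 is not in 222.217.24.0/21


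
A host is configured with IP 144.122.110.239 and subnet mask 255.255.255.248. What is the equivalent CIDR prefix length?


Binary: 11111111.11111111.11111111.11111000
Count leading 1s
Prefix: /29


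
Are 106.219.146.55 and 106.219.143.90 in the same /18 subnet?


Mask: 255.255.192.0
106.219.146.55 AND mask = 106.219.128.0
106.219.143.90 AND mask = 106.219.128.0
Yes, same subnet (106.219.128.0)


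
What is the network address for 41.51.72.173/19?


IP:   00101001.00110011.01001000.10101101
Mask: 11111111.11111111.11100000.00000000
AND operation:
Net:  00101001.00110011.01000000.00000000
Network: 41.51.64.0/19


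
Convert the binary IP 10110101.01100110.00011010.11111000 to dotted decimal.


10110101 = 181
01100110 = 102
00011010 = 26
11111000 = 248
IP: 181.102.26.248


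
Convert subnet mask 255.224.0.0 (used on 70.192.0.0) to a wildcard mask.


Subnet mask: 255.224.0.0
Wildcard = 255.255.255.255 - subnet mask
255 - 255 = 0
255 - 224 = 31
255 - 0 = 255
255 - 0 = 255
Wildcard: 0.31.255.255


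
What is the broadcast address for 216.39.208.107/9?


Network: 216.0.0.0/9
Host bits = 23
Set all host bits to 1:
Broadcast: 216.127.255.255


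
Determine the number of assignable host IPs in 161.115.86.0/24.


Host bits = 32 - 24 = 8
Total addresses = 2^8 = 256
Usable = total - 2 (network and broadcast)
Usable hosts: 254


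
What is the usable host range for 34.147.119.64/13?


Network: 34.144.0.0
Broadcast: 34.151.255.255
First usable = network + 1
Last usable = broadcast - 1
Range: 34.144.0.1 to 34.151.255.254


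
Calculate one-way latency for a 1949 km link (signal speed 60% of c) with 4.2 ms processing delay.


Speed = 0.6 * 3e5 km/s = 180000 km/s
Propagation delay = 1949 / 180000 = 0.0108 s = 10.8278 ms
Processing delay = 4.2 ms
Total one-way latency = 15.0278 ms


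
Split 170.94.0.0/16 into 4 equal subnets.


New prefix = 16 + 2 = 18
Each subnet has 16384 addresses
  170.94.0.0/18
  170.94.64.0/18
  170.94.128.0/18
  170.94.192.0/18
Subnets: 170.94.0.0/18, 170.94.64.0/18, 170.94.128.0/18, 170.94.192.0/18


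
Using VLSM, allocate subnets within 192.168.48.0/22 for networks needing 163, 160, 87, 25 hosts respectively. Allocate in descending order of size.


163 hosts -> /24 (254 usable): 192.168.48.0/24
160 hosts -> /24 (254 usable): 192.168.49.0/24
87 hosts -> /25 (126 usable): 192.168.50.0/25
25 hosts -> /27 (30 usable): 192.168.50.128/27
Allocation: 192.168.48.0/24 (163 hosts, 254 usable); 192.168.49.0/24 (160 hosts, 254 usable); 192.168.50.0/25 (87 hosts, 126 usable); 192.168.50.128/27 (25 hosts, 30 usable)


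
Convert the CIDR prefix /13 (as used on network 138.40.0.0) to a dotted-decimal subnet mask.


/13 means 13 network bits, 19 host bits
Binary: 11111111111110000000000000000000
Mask: 255.248.0.0


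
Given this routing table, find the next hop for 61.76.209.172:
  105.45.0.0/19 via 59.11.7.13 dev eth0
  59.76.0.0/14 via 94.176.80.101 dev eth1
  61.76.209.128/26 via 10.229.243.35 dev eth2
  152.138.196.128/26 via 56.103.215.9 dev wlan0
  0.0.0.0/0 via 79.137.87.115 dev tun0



Longest prefix match for 61.76.209.172:
  /19 105.45.0.0: no
  /14 59.76.0.0: no
  /26 61.76.209.128: MATCH
  /26 152.138.196.128: no
  /0 0.0.0.0: MATCH
Selected: next-hop 10.229.243.35 via eth2 (matched /26)


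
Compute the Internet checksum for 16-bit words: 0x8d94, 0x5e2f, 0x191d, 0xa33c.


Sum all words (with carry folding):
+ 0x8d94 = 0x8d94
+ 0x5e2f = 0xebc3
+ 0x191d = 0x04e1
+ 0xa33c = 0xa81d
One's complement: ~0xa81d
Checksum = 0x57e2


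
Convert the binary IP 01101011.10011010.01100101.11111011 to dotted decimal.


01101011 = 107
10011010 = 154
01100101 = 101
11111011 = 251
IP: 107.154.101.251


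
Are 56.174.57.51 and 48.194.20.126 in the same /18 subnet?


Mask: 255.255.192.0
56.174.57.51 AND mask = 56.174.0.0
48.194.20.126 AND mask = 48.194.0.0
No, different subnets (56.174.0.0 vs 48.194.0.0)


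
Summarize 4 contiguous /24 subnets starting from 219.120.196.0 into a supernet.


Original prefix: /24
Number of subnets: 4 = 2^2
New prefix = 24 - 2 = 22
Supernet: 219.120.196.0/22


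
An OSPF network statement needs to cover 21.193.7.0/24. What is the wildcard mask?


Subnet mask: 255.255.255.0
Wildcard = 255.255.255.255 - subnet mask
255 - 255 = 0
255 - 255 = 0
255 - 255 = 0
255 - 0 = 255
Wildcard: 0.0.0.255


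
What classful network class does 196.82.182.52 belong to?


First octet: 196
Binary: 11000100
110xxxxx -> Class C (192-223)
Class C, default mask 255.255.255.0 (/24)


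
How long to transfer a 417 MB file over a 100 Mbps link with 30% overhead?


Effective throughput = 100 * (1 - 30/100) = 70 Mbps
File size in Mb = 417 * 8 = 3336 Mb
Time = 3336 / 70
Time = 47.6571 seconds


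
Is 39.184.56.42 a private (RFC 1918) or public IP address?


RFC 1918 private ranges:
  10.0.0.0/8 (10.0.0.0 - 10.255.255.255)
  172.16.0.0/12 (172.16.0.0 - 172.31.255.255)
  192.168.0.0/16 (192.168.0.0 - 192.168.255.255)
Public (not in any RFC 1918 range)


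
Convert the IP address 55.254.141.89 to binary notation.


55 = 00110111
254 = 11111110
141 = 10001101
89 = 01011001
Binary: 00110111.11111110.10001101.01011001


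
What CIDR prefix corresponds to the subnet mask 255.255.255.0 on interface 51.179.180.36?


Binary: 11111111.11111111.11111111.00000000
Count leading 1s
Prefix: /24


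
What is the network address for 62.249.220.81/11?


IP:   00111110.11111001.11011100.01010001
Mask: 11111111.11100000.00000000.00000000
AND operation:
Net:  00111110.11100000.00000000.00000000
Network: 62.224.0.0/11


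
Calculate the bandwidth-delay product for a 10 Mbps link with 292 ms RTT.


BDP = bandwidth * RTT
= 10 Mbps * 292 ms
= 10 * 1e6 * 292 / 1000 bits
= 2920000 bits
= 365000 bytes
= 356.4453 KB
BDP = 2920000 bits (365000 bytes)


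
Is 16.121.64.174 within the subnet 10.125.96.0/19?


Subnet network: 10.125.96.0
Test IP AND mask: 16.121.64.0
No, 16.121.64.174 is not in 10.125.96.0/19


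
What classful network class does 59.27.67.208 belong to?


First octet: 59
Binary: 00111011
0xxxxxxx -> Class A (1-126)
Class A, default mask 255.0.0.0 (/8)


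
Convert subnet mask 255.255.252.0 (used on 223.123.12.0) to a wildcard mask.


Subnet mask: 255.255.252.0
Wildcard = 255.255.255.255 - subnet mask
255 - 255 = 0
255 - 255 = 0
255 - 252 = 3
255 - 0 = 255
Wildcard: 0.0.3.255


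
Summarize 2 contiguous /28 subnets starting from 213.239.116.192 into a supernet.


Original prefix: /28
Number of subnets: 2 = 2^1
New prefix = 28 - 1 = 27
Supernet: 213.239.116.192/27


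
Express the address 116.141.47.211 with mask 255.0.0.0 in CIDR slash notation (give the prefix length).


Binary: 11111111.00000000.00000000.00000000
Count leading 1s
Prefix: /8


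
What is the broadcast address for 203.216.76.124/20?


Network: 203.216.64.0/20
Host bits = 12
Set all host bits to 1:
Broadcast: 203.216.79.255


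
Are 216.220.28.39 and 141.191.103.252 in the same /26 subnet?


Mask: 255.255.255.192
216.220.28.39 AND mask = 216.220.28.0
141.191.103.252 AND mask = 141.191.103.192
No, different subnets (216.220.28.0 vs 141.191.103.192)


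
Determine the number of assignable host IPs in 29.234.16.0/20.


Host bits = 32 - 20 = 12
Total addresses = 2^12 = 4096
Usable = total - 2 (network and broadcast)
Usable hosts: 4094


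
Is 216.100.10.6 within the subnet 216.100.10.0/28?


Subnet network: 216.100.10.0
Test IP AND mask: 216.100.10.0
Yes, 216.100.10.6 is in 216.100.10.0/28


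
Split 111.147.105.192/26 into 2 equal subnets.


New prefix = 26 + 1 = 27
Each subnet has 32 addresses
  111.147.105.192/27
  111.147.105.224/27
Subnets: 111.147.105.192/27, 111.147.105.224/27


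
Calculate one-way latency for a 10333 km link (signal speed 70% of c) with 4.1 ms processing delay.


Speed = 0.7 * 3e5 km/s = 210000 km/s
Propagation delay = 10333 / 210000 = 0.0492 s = 49.2048 ms
Processing delay = 4.1 ms
Total one-way latency = 53.3048 ms


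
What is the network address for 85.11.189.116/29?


IP:   01010101.00001011.10111101.01110100
Mask: 11111111.11111111.11111111.11111000
AND operation:
Net:  01010101.00001011.10111101.01110000
Network: 85.11.189.112/29


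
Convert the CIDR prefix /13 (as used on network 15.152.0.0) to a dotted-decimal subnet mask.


/13 means 13 network bits, 19 host bits
Binary: 11111111111110000000000000000000
Mask: 255.248.0.0


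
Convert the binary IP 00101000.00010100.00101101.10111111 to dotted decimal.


00101000 = 40
00010100 = 20
00101101 = 45
10111111 = 191
IP: 40.20.45.191


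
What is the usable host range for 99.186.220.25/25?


Network: 99.186.220.0
Broadcast: 99.186.220.127
First usable = network + 1
Last usable = broadcast - 1
Range: 99.186.220.1 to 99.186.220.126


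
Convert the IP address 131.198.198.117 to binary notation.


131 = 10000011
198 = 11000110
198 = 11000110
117 = 01110101
Binary: 10000011.11000110.11000110.01110101


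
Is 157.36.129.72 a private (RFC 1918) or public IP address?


RFC 1918 private ranges:
  10.0.0.0/8 (10.0.0.0 - 10.255.255.255)
  172.16.0.0/12 (172.16.0.0 - 172.31.255.255)
  192.168.0.0/16 (192.168.0.0 - 192.168.255.255)
Public (not in any RFC 1918 range)


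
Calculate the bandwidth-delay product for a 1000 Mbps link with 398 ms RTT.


BDP = bandwidth * RTT
= 1000 Mbps * 398 ms
= 1000 * 1e6 * 398 / 1000 bits
= 398000000 bits
= 49750000 bytes
= 48583.9844 KB
BDP = 398000000 bits (49750000 bytes)


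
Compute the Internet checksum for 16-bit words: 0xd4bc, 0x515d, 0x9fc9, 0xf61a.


Sum all words (with carry folding):
+ 0xd4bc = 0xd4bc
+ 0x515d = 0x261a
+ 0x9fc9 = 0xc5e3
+ 0xf61a = 0xbbfe
One's complement: ~0xbbfe
Checksum = 0x4401


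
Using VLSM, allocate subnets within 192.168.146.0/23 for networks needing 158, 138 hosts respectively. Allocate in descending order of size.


158 hosts -> /24 (254 usable): 192.168.146.0/24
138 hosts -> /24 (254 usable): 192.168.147.0/24
Allocation: 192.168.146.0/24 (158 hosts, 254 usable); 192.168.147.0/24 (138 hosts, 254 usable)


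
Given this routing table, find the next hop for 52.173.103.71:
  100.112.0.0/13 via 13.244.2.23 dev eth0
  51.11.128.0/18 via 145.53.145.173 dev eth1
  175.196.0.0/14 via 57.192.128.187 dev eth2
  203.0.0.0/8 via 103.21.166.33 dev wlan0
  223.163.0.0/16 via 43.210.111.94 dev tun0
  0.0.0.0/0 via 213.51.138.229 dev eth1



Longest prefix match for 52.173.103.71:
  /13 100.112.0.0: no
  /18 51.11.128.0: no
  /14 175.196.0.0: no
  /8 203.0.0.0: no
  /16 223.163.0.0: no
  /0 0.0.0.0: MATCH
Selected: next-hop 213.51.138.229 via eth1 (matched /0)


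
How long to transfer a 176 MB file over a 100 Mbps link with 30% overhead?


Effective throughput = 100 * (1 - 30/100) = 70 Mbps
File size in Mb = 176 * 8 = 1408 Mb
Time = 1408 / 70
Time = 20.1143 seconds


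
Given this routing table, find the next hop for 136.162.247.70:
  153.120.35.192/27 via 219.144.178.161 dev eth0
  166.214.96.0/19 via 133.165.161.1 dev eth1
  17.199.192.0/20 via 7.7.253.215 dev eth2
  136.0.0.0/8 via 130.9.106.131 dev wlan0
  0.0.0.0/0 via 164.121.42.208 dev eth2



Longest prefix match for 136.162.247.70:
  /27 153.120.35.192: no
  /19 166.214.96.0: no
  /20 17.199.192.0: no
  /8 136.0.0.0: MATCH
  /0 0.0.0.0: MATCH
Selected: next-hop 130.9.106.131 via wlan0 (matched /8)


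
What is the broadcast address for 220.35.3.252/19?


Network: 220.35.0.0/19
Host bits = 13
Set all host bits to 1:
Broadcast: 220.35.31.255


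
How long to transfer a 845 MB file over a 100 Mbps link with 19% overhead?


Effective throughput = 100 * (1 - 19/100) = 81 Mbps
File size in Mb = 845 * 8 = 6760 Mb
Time = 6760 / 81
Time = 83.4568 seconds


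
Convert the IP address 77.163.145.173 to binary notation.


77 = 01001101
163 = 10100011
145 = 10010001
173 = 10101101
Binary: 01001101.10100011.10010001.10101101


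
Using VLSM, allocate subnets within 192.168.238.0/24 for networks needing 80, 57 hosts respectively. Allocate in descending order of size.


80 hosts -> /25 (126 usable): 192.168.238.0/25
57 hosts -> /26 (62 usable): 192.168.238.128/26
Allocation: 192.168.238.0/25 (80 hosts, 126 usable); 192.168.238.128/26 (57 hosts, 62 usable)


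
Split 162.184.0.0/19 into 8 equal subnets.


New prefix = 19 + 3 = 22
Each subnet has 1024 addresses
  162.184.0.0/22
  162.184.4.0/22
  162.184.8.0/22
  162.184.12.0/22
  162.184.16.0/22
  162.184.20.0/22
  162.184.24.0/22
  162.184.28.0/22
Subnets: 162.184.0.0/22, 162.184.4.0/22, 162.184.8.0/22, 162.184.12.0/22, 162.184.16.0/22, 162.184.20.0/22, 162.184.24.0/22, 162.184.28.0/22


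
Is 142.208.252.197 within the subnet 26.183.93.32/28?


Subnet network: 26.183.93.32
Test IP AND mask: 142.208.252.192
No, 142.208.252.197 is not in 26.183.93.32/28


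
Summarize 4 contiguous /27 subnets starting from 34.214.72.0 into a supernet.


Original prefix: /27
Number of subnets: 4 = 2^2
New prefix = 27 - 2 = 25
Supernet: 34.214.72.0/25


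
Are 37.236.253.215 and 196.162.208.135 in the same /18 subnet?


Mask: 255.255.192.0
37.236.253.215 AND mask = 37.236.192.0
196.162.208.135 AND mask = 196.162.192.0
No, different subnets (37.236.192.0 vs 196.162.192.0)
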